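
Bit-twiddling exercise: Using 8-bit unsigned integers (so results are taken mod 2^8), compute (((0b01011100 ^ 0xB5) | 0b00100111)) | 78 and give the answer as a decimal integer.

239

0b01011100 = 01011100
0xB5 = 10110101
→ ^ → 11101001 = 233
0b00100111 = 00100111
→ | → 11101111 = 239
78 = 01001110
→ | → 11101111 = 239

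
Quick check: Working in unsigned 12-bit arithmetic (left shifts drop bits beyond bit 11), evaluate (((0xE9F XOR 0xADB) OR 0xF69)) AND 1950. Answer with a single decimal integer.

0xE9F = 111010011111
0xADB = 101011011011
→ XOR → 010001000100 = 1092
0xF69 = 111101101001
→ OR → 111101101101 = 3949
1950 = 011110011110
→ AND → 011100001100 = 1804

1804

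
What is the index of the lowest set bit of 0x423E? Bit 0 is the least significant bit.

0x423E = 100001000111110
Trailing zeros: 1, so the lowest set bit is bit 1 (value 2).

1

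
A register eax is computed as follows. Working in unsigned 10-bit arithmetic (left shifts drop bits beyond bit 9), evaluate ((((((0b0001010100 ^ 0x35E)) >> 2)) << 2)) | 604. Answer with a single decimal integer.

0b0001010100 = 0001010100
0x35E = 1101011110
→ ^ → 1100001010 = 778
→ >> 2 → 0011000010 = 194
→ << 2 (mod 2^10) → 1100001000 = 776
604 = 1001011100
→ | → 1101011100 = 860

860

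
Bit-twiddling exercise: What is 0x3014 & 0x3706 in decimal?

12292

0x3014 = 11000000010100
0x3706 = 11011100000110
AND → 11000000000100 = 12292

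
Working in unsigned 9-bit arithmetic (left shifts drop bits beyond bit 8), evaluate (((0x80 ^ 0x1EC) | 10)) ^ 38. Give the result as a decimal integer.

328

0x80 = 010000000
0x1EC = 111101100
→ ^ → 101101100 = 364
10 = 000001010
→ | → 101101110 = 366
38 = 000100110
→ ^ → 101001000 = 328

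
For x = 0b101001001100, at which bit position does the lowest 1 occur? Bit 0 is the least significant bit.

2

0b101001001100 = 101001001100
Trailing zeros: 2, so the lowest set bit is bit 2 (value 4).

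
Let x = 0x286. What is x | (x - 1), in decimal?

x = 1010000110 = 646
x - 1 = 1010000101
OR    = 1010000111 = 647
(x | (x - 1) sets all bits below the lowest set bit.)

647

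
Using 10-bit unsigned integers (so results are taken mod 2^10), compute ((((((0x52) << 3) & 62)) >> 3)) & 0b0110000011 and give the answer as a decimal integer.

2

0x52 = 0001010010
→ << 3 (mod 2^10) → 1010010000 = 656
62 = 0000111110
→ & → 0000010000 = 16
→ >> 3 → 0000000010 = 2
0b0110000011 = 0110000011
→ & → 0000000010 = 2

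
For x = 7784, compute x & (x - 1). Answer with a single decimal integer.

x = 1111001101000 = 7784
x - 1 = 1111001100111
AND   = 1111001100000 = 7776
(x & (x - 1) clears the lowest set bit of x.)

7776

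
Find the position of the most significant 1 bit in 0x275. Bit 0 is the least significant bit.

9

0x275 = 1001110101
The topmost 1 is at position 9 (since 2^9 = 512 ≤ 629 < 1024).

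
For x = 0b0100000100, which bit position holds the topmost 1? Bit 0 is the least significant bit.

0b0100000100 = 100000100
The topmost 1 is at position 8 (since 2^8 = 256 ≤ 260 < 512).

8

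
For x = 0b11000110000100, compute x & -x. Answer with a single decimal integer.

x = 11000110000100 = 12676
-x (two's complement) = …00111001111100
AND   = 00000000000100 = 4
(x & -x isolates the lowest set bit of x.)

4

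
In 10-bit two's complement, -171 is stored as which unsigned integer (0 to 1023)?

853

171 in 10 bits: 0010101011
Invert: 1101010100
Add 1:  1101010101 = 853
(Check: 2^10 - 171 = 1024 - 171 = 853.)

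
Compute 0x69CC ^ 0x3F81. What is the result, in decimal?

0x69CC = 110100111001100
0x3F81 = 011111110000001
XOR → 101011001001101 = 22093

22093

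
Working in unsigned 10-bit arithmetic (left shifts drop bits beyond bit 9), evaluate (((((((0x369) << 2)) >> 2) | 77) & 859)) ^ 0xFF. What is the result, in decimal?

0x369 = 1101101001
→ << 2 (mod 2^10) → 0110100100 = 420
→ >> 2 → 0001101001 = 105
77 = 0001001101
→ | → 0001101101 = 109
859 = 1101011011
→ & → 0001001001 = 73
0xFF = 0011111111
→ ^ → 0010110110 = 182

182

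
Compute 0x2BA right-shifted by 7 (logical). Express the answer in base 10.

5

0x2BA = 1010111010
shift right by 7 → 0000000101 = 5
(equivalently, floor(698 / 128))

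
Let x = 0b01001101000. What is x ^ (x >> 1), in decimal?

860

x = 1001101000 = 616
x>>1 = 0100110100
XOR  = 1101011100 = 860
(x ^ (x >> 1) gives the standard binary-reflected Gray code of x.)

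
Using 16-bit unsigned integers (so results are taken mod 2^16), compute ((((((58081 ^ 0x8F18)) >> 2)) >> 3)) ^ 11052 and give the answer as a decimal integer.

10307

58081 = 1110001011100001
0x8F18 = 1000111100011000
→ ^ → 0110110111111001 = 28153
→ >> 2 → 0001101101111110 = 7038
→ >> 3 → 0000001101101111 = 879
11052 = 0010101100101100
→ ^ → 0010100001000011 = 10307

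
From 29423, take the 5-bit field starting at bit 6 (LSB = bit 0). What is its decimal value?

11

v = 0111001011101111
Shift right by 6: 0111001011
Mask low 5 bits: 01011 = 11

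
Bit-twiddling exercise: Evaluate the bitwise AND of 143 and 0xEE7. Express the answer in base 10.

135

143 = 000010001111
0xEE7 = 111011100111
AND → 000010000111 = 135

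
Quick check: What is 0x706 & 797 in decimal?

772

0x706 = 11100000110
797 = 01100011101
AND → 01100000100 = 772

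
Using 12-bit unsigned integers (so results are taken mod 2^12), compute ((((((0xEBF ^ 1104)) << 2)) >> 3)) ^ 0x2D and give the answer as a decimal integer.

346

0xEBF = 111010111111
1104 = 010001010000
→ ^ → 101011101111 = 2799
→ << 2 (mod 2^12) → 101110111100 = 3004
→ >> 3 → 000101110111 = 375
0x2D = 000000101101
→ ^ → 000101011010 = 346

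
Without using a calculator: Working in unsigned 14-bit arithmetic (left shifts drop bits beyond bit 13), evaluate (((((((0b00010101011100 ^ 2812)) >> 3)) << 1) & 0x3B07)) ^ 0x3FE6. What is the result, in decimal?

0b00010101011100 = 00010101011100
2812 = 00101011111100
→ ^ → 00111110100000 = 4000
→ >> 3 → 00000111110100 = 500
→ << 1 (mod 2^14) → 00001111101000 = 1000
0x3B07 = 11101100000111
→ & → 00001100000000 = 768
0x3FE6 = 11111111100110
→ ^ → 11110011100110 = 15590

15590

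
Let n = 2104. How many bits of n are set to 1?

2104 = 100000111000
Count the 1s: 1 + 1 + 1 + 1 = 4

4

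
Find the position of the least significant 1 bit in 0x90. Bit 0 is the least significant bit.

0x90 = 10010000
Trailing zeros: 4, so the lowest set bit is bit 4 (value 16).

4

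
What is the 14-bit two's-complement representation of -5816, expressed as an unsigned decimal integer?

5816 in 14 bits: 01011010111000
Invert: 10100101000111
Add 1:  10100101001000 = 10568
(Check: 2^14 - 5816 = 16384 - 5816 = 10568.)

10568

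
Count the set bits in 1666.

1666 = 11010000010
Count the 1s: 1 + 1 + 1 + 1 = 4

4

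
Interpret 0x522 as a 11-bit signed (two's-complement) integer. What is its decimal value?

-734

pattern = 10100100010 (MSB is 1 ⇒ negative)
Invert: 01011011101, add 1 → 01011011110 = 734, so the value is -734.
(Equivalently: 1314 - 2^11 = 1314 - 2048 = -734.)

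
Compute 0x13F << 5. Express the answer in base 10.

10208

0x13F = 00000100111111
shift left by 5 → 10011111100000 = 10208
(equivalently, 319 × 2^5 = 319 × 32)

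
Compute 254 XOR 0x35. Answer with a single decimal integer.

203

254 = 11111110
0x35 = 00110101
XOR → 11001011 = 203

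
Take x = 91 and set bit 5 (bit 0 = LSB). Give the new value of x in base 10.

123

x = 01011011
bit 5 is currently 0; set it via x | (1 << 5) = x | 32
→ 01111011 = 123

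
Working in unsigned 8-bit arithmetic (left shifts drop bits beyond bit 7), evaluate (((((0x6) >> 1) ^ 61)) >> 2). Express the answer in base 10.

15

0x6 = 00000110
→ >> 1 → 00000011 = 3
61 = 00111101
→ ^ → 00111110 = 62
→ >> 2 → 00001111 = 15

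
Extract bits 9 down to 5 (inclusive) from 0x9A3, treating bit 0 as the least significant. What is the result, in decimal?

v = 0100110100011
Shift right by 5: 01001101
Mask low 5 bits: 01101 = 13

13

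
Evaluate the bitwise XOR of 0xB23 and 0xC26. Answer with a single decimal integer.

1797

0xB23 = 101100100011
0xC26 = 110000100110
XOR → 011100000101 = 1797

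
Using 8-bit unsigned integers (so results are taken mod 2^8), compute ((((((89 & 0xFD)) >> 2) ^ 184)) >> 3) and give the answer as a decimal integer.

21

89 = 01011001
0xFD = 11111101
→ & → 01011001 = 89
→ >> 2 → 00010110 = 22
184 = 10111000
→ ^ → 10101110 = 174
→ >> 3 → 00010101 = 21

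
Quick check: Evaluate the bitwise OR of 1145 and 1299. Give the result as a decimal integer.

1145 = 10001111001
1299 = 10100010011
 OR → 10101111011 = 1403

1403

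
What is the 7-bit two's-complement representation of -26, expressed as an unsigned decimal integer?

26 in 7 bits: 0011010
Invert: 1100101
Add 1:  1100110 = 102
(Check: 2^7 - 26 = 128 - 26 = 102.)

102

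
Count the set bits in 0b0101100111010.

7

n = 101100111010
Count the 1s: 1 + 1 + 1 + 1 + 1 + 1 + 1 = 7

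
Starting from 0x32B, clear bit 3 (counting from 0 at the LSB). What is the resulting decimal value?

x = 1100101011
bit 3 is currently 1; clear it via x & ~(1 << 3) = x & ~8
→ 1100100011 = 803

803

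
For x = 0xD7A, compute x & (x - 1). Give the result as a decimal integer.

x = 110101111010 = 3450
x - 1 = 110101111001
AND   = 110101111000 = 3448
(x & (x - 1) clears the lowest set bit of x.)

3448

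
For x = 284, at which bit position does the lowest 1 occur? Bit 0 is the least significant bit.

284 = 100011100
Trailing zeros: 2, so the lowest set bit is bit 2 (value 4).

2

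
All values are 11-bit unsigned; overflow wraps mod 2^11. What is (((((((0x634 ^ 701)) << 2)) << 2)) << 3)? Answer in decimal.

0x634 = 11000110100
701 = 01010111101
→ ^ → 10010001001 = 1161
→ << 2 (mod 2^11) → 01000100100 = 548
→ << 2 (mod 2^11) → 00010010000 = 144
→ << 3 (mod 2^11) → 10010000000 = 1152

1152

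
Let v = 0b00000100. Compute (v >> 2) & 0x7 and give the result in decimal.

1

v = 00000100
Shift right by 2: 000001
Mask low 3 bits: 001 = 1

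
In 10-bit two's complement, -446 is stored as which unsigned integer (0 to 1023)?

578

446 in 10 bits: 0110111110
Invert: 1001000001
Add 1:  1001000010 = 578
(Check: 2^10 - 446 = 1024 - 446 = 578.)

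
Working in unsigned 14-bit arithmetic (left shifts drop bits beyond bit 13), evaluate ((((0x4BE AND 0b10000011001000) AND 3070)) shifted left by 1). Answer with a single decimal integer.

272

0x4BE = 00010010111110
0b10000011001000 = 10000011001000
→ AND → 00000010001000 = 136
3070 = 00101111111110
→ AND → 00000010001000 = 136
→ shifted left by 1 (mod 2^14) → 00000100010000 = 272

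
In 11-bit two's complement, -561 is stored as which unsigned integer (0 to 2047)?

561 in 11 bits: 01000110001
Invert: 10111001110
Add 1:  10111001111 = 1487
(Check: 2^11 - 561 = 2048 - 561 = 1487.)

1487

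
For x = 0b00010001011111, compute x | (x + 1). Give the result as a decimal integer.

1151

x = 10001011111 = 1119
x + 1 = 10001100000
OR    = 10001111111 = 1151
(x | (x + 1) sets the lowest cleared bit.)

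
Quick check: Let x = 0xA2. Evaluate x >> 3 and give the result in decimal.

0xA2 = 10100010
shift right by 3 → 00010100 = 20
(equivalently, floor(162 / 8))

20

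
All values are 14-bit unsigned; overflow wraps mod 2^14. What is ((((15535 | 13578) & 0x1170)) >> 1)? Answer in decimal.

15535 = 11110010101111
13578 = 11010100001010
→ | → 11110110101111 = 15791
0x1170 = 01000101110000
→ & → 01000100100000 = 4384
→ >> 1 → 00100010010000 = 2192

2192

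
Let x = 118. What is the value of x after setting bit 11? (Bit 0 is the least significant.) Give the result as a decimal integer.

x = 000001110110
bit 11 is currently 0; set it via x | (1 << 11) = x | 2048
→ 100001110110 = 2166

2166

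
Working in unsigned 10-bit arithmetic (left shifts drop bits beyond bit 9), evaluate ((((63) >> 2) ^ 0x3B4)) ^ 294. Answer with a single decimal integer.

63 = 0000111111
→ >> 2 → 0000001111 = 15
0x3B4 = 1110110100
→ ^ → 1110111011 = 955
294 = 0100100110
→ ^ → 1010011101 = 669

669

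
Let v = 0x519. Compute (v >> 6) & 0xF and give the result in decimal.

v = 010100011001
Shift right by 6: 010100
Mask low 4 bits: 0100 = 4

4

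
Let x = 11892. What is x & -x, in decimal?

x = 10111001110100 = 11892
-x (two's complement) = …01000110001100
AND   = 00000000000100 = 4
(x & -x isolates the lowest set bit of x.)

4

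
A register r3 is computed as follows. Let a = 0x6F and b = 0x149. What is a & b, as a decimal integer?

73

0x6F = 001101111
0x149 = 101001001
AND → 001001001 = 73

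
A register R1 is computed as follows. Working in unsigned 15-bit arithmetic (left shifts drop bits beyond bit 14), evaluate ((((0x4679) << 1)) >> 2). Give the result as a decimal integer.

828

0x4679 = 100011001111001
→ << 1 (mod 2^15) → 000110011110010 = 3314
→ >> 2 → 000001100111100 = 828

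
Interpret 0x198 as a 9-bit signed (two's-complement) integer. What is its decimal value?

-104

pattern = 110011000 (MSB is 1 ⇒ negative)
Invert: 001100111, add 1 → 001101000 = 104, so the value is -104.
(Equivalently: 408 - 2^9 = 408 - 512 = -104.)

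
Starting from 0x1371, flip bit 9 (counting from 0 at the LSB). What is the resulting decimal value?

x = 001001101110001
bit 9 is currently 1; toggle it via x ^ (1 << 9) = x ^ 512
→ 001000101110001 = 4465

4465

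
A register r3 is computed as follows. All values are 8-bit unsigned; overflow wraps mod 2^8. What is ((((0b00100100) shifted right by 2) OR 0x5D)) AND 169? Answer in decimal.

0b00100100 = 00100100
→ shifted right by 2 → 00001001 = 9
0x5D = 01011101
→ OR → 01011101 = 93
169 = 10101001
→ AND → 00001001 = 9

9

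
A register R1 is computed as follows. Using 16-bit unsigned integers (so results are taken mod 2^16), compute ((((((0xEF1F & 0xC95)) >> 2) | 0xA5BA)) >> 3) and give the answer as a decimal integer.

0xEF1F = 1110111100011111
0xC95 = 0000110010010101
→ & → 0000110000010101 = 3093
→ >> 2 → 0000001100000101 = 773
0xA5BA = 1010010110111010
→ | → 1010011110111111 = 42943
→ >> 3 → 0001010011110111 = 5367

5367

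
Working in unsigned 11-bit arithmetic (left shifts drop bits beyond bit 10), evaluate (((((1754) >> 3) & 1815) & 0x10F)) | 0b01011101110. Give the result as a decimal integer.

751

1754 = 11011011010
→ >> 3 → 00011011011 = 219
1815 = 11100010111
→ & → 00000010011 = 19
0x10F = 00100001111
→ & → 00000000011 = 3
0b01011101110 = 01011101110
→ | → 01011101111 = 751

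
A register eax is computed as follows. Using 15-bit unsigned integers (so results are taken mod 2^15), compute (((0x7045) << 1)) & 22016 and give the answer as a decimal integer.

0x7045 = 111000001000101
→ << 1 (mod 2^15) → 110000010001010 = 24714
22016 = 101011000000000
→ & → 100000000000000 = 16384

16384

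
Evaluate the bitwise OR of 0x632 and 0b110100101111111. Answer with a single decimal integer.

28543

0x632 = 000011000110010
b = 110100101111111
 OR → 110111101111111 = 28543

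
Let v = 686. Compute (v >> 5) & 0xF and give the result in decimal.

5

v = 1010101110
Shift right by 5: 10101
Mask low 4 bits: 0101 = 5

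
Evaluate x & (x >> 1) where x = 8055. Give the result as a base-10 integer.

x = 1111101110111 = 8055
x>>1 = 0111110111011
AND  = 0111100110011 = 3891
(x & (x >> 1) has a 1 wherever x has two consecutive 1 bits.)

3891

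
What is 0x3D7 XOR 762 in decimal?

301

0x3D7 = 1111010111
762 = 1011111010
XOR → 0100101101 = 301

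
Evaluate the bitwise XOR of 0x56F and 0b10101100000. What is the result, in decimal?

15

0x56F = 10101101111
b = 10101100000
XOR → 00000001111 = 15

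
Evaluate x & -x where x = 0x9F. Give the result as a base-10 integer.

x = 10011111 = 159
-x (two's complement) = …01100001
AND   = 00000001 = 1
(x & -x isolates the lowest set bit of x.)

1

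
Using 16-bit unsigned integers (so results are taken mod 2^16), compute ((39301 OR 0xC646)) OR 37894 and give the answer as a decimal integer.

39301 = 1001100110000101
0xC646 = 1100011001000110
→ OR → 1101111111000111 = 57287
37894 = 1001010000000110
→ OR → 1101111111000111 = 57287

57287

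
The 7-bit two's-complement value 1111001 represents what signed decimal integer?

pattern = 1111001 (MSB is 1 ⇒ negative)
Invert: 0000110, add 1 → 0000111 = 7, so the value is -7.
(Equivalently: 121 - 2^7 = 121 - 128 = -7.)

-7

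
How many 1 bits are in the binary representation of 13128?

6

13128 = 11001101001000
Count the 1s: 1 + 1 + 1 + 1 + 1 + 1 = 6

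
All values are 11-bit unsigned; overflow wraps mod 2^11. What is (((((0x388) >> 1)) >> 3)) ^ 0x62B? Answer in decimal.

1555

0x388 = 01110001000
→ >> 1 → 00111000100 = 452
→ >> 3 → 00000111000 = 56
0x62B = 11000101011
→ ^ → 11000010011 = 1555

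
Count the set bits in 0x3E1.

6

0x3E1 = 1111100001
Count the 1s: 1 + 1 + 1 + 1 + 1 + 1 = 6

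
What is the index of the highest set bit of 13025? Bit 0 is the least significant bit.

13

13025 = 11001011100001
The topmost 1 is at position 13 (since 2^13 = 8192 ≤ 13025 < 16384).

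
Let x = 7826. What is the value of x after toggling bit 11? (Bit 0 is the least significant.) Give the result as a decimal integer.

x = 1111010010010
bit 11 is currently 1; toggle it via x ^ (1 << 11) = x ^ 2048
→ 1011010010010 = 5778

5778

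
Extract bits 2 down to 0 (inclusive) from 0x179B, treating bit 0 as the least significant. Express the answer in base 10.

v = 01011110011011
Shift right by 0: 01011110011011
Mask low 3 bits: 011 = 3

3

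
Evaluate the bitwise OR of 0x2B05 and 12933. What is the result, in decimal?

15237

0x2B05 = 10101100000101
12933 = 11001010000101
 OR → 11101110000101 = 15237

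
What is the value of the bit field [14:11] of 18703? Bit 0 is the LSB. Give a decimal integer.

v = 100100100001111
Shift right by 11: 1001
Mask low 4 bits: 1001 = 9

9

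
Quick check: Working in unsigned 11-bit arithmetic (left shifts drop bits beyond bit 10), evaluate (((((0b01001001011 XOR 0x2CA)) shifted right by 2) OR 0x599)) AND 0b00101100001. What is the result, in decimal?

0b01001001011 = 01001001011
0x2CA = 01011001010
→ XOR → 00010000001 = 129
→ shifted right by 2 → 00000100000 = 32
0x599 = 10110011001
→ OR → 10110111001 = 1465
0b00101100001 = 00101100001
→ AND → 00100100001 = 289

289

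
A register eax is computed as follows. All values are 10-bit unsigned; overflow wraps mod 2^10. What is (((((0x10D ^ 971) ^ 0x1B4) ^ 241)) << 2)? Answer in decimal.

0x10D = 0100001101
971 = 1111001011
→ ^ → 1011000110 = 710
0x1B4 = 0110110100
→ ^ → 1101110010 = 882
241 = 0011110001
→ ^ → 1110000011 = 899
→ << 2 (mod 2^10) → 1000001100 = 524

524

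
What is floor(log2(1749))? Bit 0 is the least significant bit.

10

1749 = 11011010101
The topmost 1 is at position 10 (since 2^10 = 1024 ≤ 1749 < 2048).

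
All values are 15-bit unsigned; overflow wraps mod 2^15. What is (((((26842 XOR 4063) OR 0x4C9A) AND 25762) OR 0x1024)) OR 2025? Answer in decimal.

26842 = 110100011011010
4063 = 000111111011111
→ XOR → 110011100000101 = 26373
0x4C9A = 100110010011010
→ OR → 110111110011111 = 28575
25762 = 110010010100010
→ AND → 110010010000010 = 25730
0x1024 = 001000000100100
→ OR → 111010010100110 = 29862
2025 = 000011111101001
→ OR → 111011111101111 = 30703

30703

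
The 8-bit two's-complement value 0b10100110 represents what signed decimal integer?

pattern = 10100110 (MSB is 1 ⇒ negative)
Invert: 01011001, add 1 → 01011010 = 90, so the value is -90.
(Equivalently: 166 - 2^8 = 166 - 256 = -90.)

-90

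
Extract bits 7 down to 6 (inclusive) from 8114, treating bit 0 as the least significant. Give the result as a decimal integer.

2

v = 1111110110010
Shift right by 6: 1111110
Mask low 2 bits: 10 = 2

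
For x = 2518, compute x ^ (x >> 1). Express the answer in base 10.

3389

x = 100111010110 = 2518
x>>1 = 010011101011
XOR  = 110100111101 = 3389
(x ^ (x >> 1) gives the standard binary-reflected Gray code of x.)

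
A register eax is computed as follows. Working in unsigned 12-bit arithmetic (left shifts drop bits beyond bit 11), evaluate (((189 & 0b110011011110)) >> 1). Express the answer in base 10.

189 = 000010111101
0b110011011110 = 110011011110
→ & → 000010011100 = 156
→ >> 1 → 000001001110 = 78

78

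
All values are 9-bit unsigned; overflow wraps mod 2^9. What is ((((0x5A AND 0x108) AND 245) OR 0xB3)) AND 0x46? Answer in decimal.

0x5A = 001011010
0x108 = 100001000
→ AND → 000001000 = 8
245 = 011110101
→ AND → 000000000 = 0
0xB3 = 010110011
→ OR → 010110011 = 179
0x46 = 001000110
→ AND → 000000010 = 2

2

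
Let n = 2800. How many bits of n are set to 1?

2800 = 101011110000
Count the 1s: 1 + 1 + 1 + 1 + 1 + 1 = 6

6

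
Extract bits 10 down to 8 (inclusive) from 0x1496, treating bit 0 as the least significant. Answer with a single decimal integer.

4

v = 1010010010110
Shift right by 8: 10100
Mask low 3 bits: 100 = 4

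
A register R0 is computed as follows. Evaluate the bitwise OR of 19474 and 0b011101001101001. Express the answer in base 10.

32379

19474 = 100110000010010
b = 011101001101001
 OR → 111111001111011 = 32379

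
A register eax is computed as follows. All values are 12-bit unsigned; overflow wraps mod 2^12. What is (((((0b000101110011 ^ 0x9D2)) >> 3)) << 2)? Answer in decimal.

1104

0b000101110011 = 000101110011
0x9D2 = 100111010010
→ ^ → 100010100001 = 2209
→ >> 3 → 000100010100 = 276
→ << 2 (mod 2^12) → 010001010000 = 1104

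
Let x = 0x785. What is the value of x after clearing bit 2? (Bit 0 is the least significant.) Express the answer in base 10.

x = 11110000101
bit 2 is currently 1; clear it via x & ~(1 << 2) = x & ~4
→ 11110000001 = 1921

1921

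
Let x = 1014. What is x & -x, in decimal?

x = 1111110110 = 1014
-x (two's complement) = …0000001010
AND   = 0000000010 = 2
(x & -x isolates the lowest set bit of x.)

2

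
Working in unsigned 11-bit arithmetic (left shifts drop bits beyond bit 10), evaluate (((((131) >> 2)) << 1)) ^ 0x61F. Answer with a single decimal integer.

131 = 00010000011
→ >> 2 → 00000100000 = 32
→ << 1 (mod 2^11) → 00001000000 = 64
0x61F = 11000011111
→ ^ → 11001011111 = 1631

1631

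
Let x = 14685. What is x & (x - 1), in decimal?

14684

x = 11100101011101 = 14685
x - 1 = 11100101011100
AND   = 11100101011100 = 14684
(x & (x - 1) clears the lowest set bit of x.)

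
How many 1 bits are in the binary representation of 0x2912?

0x2912 = 10100100010010
Count the 1s: 1 + 1 + 1 + 1 + 1 = 5

5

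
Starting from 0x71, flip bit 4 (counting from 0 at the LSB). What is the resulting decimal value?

x = 01110001
bit 4 is currently 1; toggle it via x ^ (1 << 4) = x ^ 16
→ 01100001 = 97

97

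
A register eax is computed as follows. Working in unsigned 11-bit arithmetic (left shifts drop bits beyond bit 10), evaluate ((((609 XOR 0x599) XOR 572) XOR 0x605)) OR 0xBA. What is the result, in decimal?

1019

609 = 01001100001
0x599 = 10110011001
→ XOR → 11111111000 = 2040
572 = 01000111100
→ XOR → 10111000100 = 1476
0x605 = 11000000101
→ XOR → 01111000001 = 961
0xBA = 00010111010
→ OR → 01111111011 = 1019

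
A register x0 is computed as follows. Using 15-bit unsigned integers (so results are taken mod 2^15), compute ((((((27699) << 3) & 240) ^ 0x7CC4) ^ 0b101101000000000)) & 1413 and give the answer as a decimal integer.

1028

27699 = 110110000110011
→ << 3 (mod 2^15) → 110000110011000 = 24984
240 = 000000011110000
→ & → 000000010010000 = 144
0x7CC4 = 111110011000100
→ ^ → 111110001010100 = 31828
0b101101000000000 = 101101000000000
→ ^ → 010011001010100 = 9812
1413 = 000010110000101
→ & → 000010000000100 = 1028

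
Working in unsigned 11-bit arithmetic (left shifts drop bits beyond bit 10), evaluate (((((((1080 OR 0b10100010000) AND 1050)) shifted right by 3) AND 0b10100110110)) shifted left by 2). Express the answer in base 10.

1080 = 10000111000
0b10100010000 = 10100010000
→ OR → 10100111000 = 1336
1050 = 10000011010
→ AND → 10000011000 = 1048
→ shifted right by 3 → 00010000011 = 131
0b10100110110 = 10100110110
→ AND → 00000000010 = 2
→ shifted left by 2 (mod 2^11) → 00000001000 = 8

8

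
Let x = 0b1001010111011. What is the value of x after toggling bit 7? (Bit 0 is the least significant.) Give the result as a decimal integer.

x = 1001010111011
bit 7 is currently 1; toggle it via x ^ (1 << 7) = x ^ 128
→ 1001000111011 = 4667

4667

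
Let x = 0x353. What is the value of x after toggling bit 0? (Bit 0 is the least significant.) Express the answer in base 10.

x = 01101010011
bit 0 is currently 1; toggle it via x ^ (1 << 0) = x ^ 1
→ 01101010010 = 850

850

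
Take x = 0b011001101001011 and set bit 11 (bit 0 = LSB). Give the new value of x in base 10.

x = 011001101001011
bit 11 is currently 0; set it via x | (1 << 11) = x | 2048
→ 011101101001011 = 15179

15179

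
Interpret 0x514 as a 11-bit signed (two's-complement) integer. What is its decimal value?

-748

pattern = 10100010100 (MSB is 1 ⇒ negative)
Invert: 01011101011, add 1 → 01011101100 = 748, so the value is -748.
(Equivalently: 1300 - 2^11 = 1300 - 2048 = -748.)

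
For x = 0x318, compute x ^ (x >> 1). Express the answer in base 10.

660

x = 1100011000 = 792
x>>1 = 0110001100
XOR  = 1010010100 = 660
(x ^ (x >> 1) gives the standard binary-reflected Gray code of x.)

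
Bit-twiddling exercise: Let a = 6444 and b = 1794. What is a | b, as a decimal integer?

7982

6444 = 1100100101100
1794 = 0011100000010
 OR → 1111100101110 = 7982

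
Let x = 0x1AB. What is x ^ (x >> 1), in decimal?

382

x = 110101011 = 427
x>>1 = 011010101
XOR  = 101111110 = 382
(x ^ (x >> 1) gives the standard binary-reflected Gray code of x.)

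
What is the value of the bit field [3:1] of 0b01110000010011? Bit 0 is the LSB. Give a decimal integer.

v = 01110000010011
Shift right by 1: 0111000001001
Mask low 3 bits: 001 = 1

1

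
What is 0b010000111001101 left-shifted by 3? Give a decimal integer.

69224

x = 00010000111001101
shift left by 3 → 10000111001101000 = 69224
(equivalently, 8653 × 2^3 = 8653 × 8)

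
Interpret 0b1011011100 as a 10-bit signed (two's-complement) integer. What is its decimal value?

-292

pattern = 1011011100 (MSB is 1 ⇒ negative)
Invert: 0100100011, add 1 → 0100100100 = 292, so the value is -292.
(Equivalently: 732 - 2^10 = 732 - 1024 = -292.)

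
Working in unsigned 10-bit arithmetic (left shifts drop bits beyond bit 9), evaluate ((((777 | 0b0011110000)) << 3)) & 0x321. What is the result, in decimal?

768

777 = 1100001001
0b0011110000 = 0011110000
→ | → 1111111001 = 1017
→ << 3 (mod 2^10) → 1111001000 = 968
0x321 = 1100100001
→ & → 1100000000 = 768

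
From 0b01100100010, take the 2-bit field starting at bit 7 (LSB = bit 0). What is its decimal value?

2

v = 01100100010
Shift right by 7: 0110
Mask low 2 bits: 10 = 2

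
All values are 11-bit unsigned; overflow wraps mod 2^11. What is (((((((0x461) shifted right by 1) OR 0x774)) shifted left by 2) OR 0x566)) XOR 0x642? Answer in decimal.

948

0x461 = 10001100001
→ shifted right by 1 → 01000110000 = 560
0x774 = 11101110100
→ OR → 11101110100 = 1908
→ shifted left by 2 (mod 2^11) → 10111010000 = 1488
0x566 = 10101100110
→ OR → 10111110110 = 1526
0x642 = 11001000010
→ XOR → 01110110100 = 948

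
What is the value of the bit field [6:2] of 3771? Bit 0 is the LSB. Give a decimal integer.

v = 0111010111011
Shift right by 2: 01110101110
Mask low 5 bits: 01110 = 14

14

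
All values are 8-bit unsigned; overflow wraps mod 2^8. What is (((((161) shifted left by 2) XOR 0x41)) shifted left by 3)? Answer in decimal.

161 = 10100001
→ shifted left by 2 (mod 2^8) → 10000100 = 132
0x41 = 01000001
→ XOR → 11000101 = 197
→ shifted left by 3 (mod 2^8) → 00101000 = 40

40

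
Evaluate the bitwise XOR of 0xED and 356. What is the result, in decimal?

0xED = 011101101
356 = 101100100
XOR → 110001001 = 393

393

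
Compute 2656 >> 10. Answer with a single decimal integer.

2656 = 101001100000
shift right by 10 → 000000000010 = 2
(equivalently, floor(2656 / 1024))

2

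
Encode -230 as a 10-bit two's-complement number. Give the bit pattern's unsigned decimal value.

230 in 10 bits: 0011100110
Invert: 1100011001
Add 1:  1100011010 = 794
(Check: 2^10 - 230 = 1024 - 230 = 794.)

794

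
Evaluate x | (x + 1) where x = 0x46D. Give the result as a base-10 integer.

x = 10001101101 = 1133
x + 1 = 10001101110
OR    = 10001101111 = 1135
(x | (x + 1) sets the lowest cleared bit.)

1135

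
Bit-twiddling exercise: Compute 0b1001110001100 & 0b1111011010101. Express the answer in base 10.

a = 1001110001100
b = 1111011010101
AND → 1001010000100 = 4740

4740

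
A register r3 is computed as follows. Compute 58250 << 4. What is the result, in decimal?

58250 = 00001110001110001010
shift left by 4 → 11100011100010100000 = 932000
(equivalently, 58250 × 2^4 = 58250 × 16)

932000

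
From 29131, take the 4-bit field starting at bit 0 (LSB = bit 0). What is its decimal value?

11

v = 111000111001011
Shift right by 0: 111000111001011
Mask low 4 bits: 1011 = 11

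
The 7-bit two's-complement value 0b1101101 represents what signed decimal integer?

-19

pattern = 1101101 (MSB is 1 ⇒ negative)
Invert: 0010010, add 1 → 0010011 = 19, so the value is -19.
(Equivalently: 109 - 2^7 = 109 - 128 = -19.)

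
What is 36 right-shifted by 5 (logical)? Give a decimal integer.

1

36 = 100100
shift right by 5 → 000001 = 1
(equivalently, floor(36 / 32))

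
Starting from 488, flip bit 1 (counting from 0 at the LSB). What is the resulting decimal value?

490

x = 111101000
bit 1 is currently 0; toggle it via x ^ (1 << 1) = x ^ 2
→ 111101010 = 490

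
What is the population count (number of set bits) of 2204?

5

2204 = 100010011100
Count the 1s: 1 + 1 + 1 + 1 + 1 = 5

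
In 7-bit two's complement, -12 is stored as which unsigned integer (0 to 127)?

12 in 7 bits: 0001100
Invert: 1110011
Add 1:  1110100 = 116
(Check: 2^7 - 12 = 128 - 12 = 116.)

116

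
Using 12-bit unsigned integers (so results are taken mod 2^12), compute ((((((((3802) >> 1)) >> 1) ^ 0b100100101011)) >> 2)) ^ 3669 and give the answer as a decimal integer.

3802 = 111011011010
→ >> 1 → 011101101101 = 1901
→ >> 1 → 001110110110 = 950
0b100100101011 = 100100101011
→ ^ → 101010011101 = 2717
→ >> 2 → 001010100111 = 679
3669 = 111001010101
→ ^ → 110011110010 = 3314

3314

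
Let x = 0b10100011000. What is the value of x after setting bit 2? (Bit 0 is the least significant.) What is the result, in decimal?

x = 10100011000
bit 2 is currently 0; set it via x | (1 << 2) = x | 4
→ 10100011100 = 1308

1308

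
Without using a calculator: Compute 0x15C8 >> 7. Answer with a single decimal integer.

0x15C8 = 1010111001000
shift right by 7 → 0000000101011 = 43
(equivalently, floor(5576 / 128))

43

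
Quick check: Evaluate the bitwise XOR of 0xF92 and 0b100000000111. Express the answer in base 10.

1941

0xF92 = 111110010010
b = 100000000111
XOR → 011110010101 = 1941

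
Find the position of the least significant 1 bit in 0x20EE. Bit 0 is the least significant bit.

0x20EE = 10000011101110
Trailing zeros: 1, so the lowest set bit is bit 1 (value 2).

1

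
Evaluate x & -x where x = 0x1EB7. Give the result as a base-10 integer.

1

x = 1111010110111 = 7863
-x (two's complement) = …0000101001001
AND   = 0000000000001 = 1
(x & -x isolates the lowest set bit of x.)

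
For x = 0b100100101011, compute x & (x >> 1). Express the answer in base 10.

1

x = 100100101011 = 2347
x>>1 = 010010010101
AND  = 000000000001 = 1
(x & (x >> 1) has a 1 wherever x has two consecutive 1 bits.)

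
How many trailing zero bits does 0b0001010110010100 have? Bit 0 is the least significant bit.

2

0b0001010110010100 = 1010110010100
Trailing zeros: 2, so the lowest set bit is bit 2 (value 4).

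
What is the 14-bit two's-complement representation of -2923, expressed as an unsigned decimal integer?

2923 in 14 bits: 00101101101011
Invert: 11010010010100
Add 1:  11010010010101 = 13461
(Check: 2^14 - 2923 = 16384 - 2923 = 13461.)

13461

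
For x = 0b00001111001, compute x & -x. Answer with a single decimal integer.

1

x = 1111001 = 121
-x (two's complement) = …0000111
AND   = 0000001 = 1
(x & -x isolates the lowest set bit of x.)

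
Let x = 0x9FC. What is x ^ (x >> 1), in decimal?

x = 100111111100 = 2556
x>>1 = 010011111110
XOR  = 110100000010 = 3330
(x ^ (x >> 1) gives the standard binary-reflected Gray code of x.)

3330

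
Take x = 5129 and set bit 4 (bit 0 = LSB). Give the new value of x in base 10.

x = 1010000001001
bit 4 is currently 0; set it via x | (1 << 4) = x | 16
→ 1010000011001 = 5145

5145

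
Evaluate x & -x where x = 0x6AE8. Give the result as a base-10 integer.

8

x = 110101011101000 = 27368
-x (two's complement) = …001010100011000
AND   = 000000000001000 = 8
(x & -x isolates the lowest set bit of x.)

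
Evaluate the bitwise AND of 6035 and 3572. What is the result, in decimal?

6035 = 1011110010011
3572 = 0110111110100
AND → 0010110010000 = 1424

1424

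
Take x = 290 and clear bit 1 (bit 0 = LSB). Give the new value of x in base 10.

288

x = 0100100010
bit 1 is currently 1; clear it via x & ~(1 << 1) = x & ~2
→ 0100100000 = 288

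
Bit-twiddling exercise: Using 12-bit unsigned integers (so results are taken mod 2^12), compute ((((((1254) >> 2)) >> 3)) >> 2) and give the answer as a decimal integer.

9

1254 = 010011100110
→ >> 2 → 000100111001 = 313
→ >> 3 → 000000100111 = 39
→ >> 2 → 000000001001 = 9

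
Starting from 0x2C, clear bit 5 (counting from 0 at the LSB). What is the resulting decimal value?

x = 00101100
bit 5 is currently 1; clear it via x & ~(1 << 5) = x & ~32
→ 00001100 = 12

12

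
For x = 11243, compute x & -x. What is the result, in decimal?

1

x = 10101111101011 = 11243
-x (two's complement) = …01010000010101
AND   = 00000000000001 = 1
(x & -x isolates the lowest set bit of x.)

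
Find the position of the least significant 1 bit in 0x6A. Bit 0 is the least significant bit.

1

0x6A = 1101010
Trailing zeros: 1, so the lowest set bit is bit 1 (value 2).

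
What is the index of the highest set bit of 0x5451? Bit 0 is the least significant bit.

14

0x5451 = 101010001010001
The topmost 1 is at position 14 (since 2^14 = 16384 ≤ 21585 < 32768).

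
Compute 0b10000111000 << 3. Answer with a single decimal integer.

x = 00010000111000
shift left by 3 → 10000111000000 = 8640
(equivalently, 1080 × 2^3 = 1080 × 8)

8640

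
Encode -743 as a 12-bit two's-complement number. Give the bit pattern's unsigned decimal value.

3353

743 in 12 bits: 001011100111
Invert: 110100011000
Add 1:  110100011001 = 3353
(Check: 2^12 - 743 = 4096 - 743 = 3353.)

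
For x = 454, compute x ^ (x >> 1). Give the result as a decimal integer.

x = 111000110 = 454
x>>1 = 011100011
XOR  = 100100101 = 293
(x ^ (x >> 1) gives the standard binary-reflected Gray code of x.)

293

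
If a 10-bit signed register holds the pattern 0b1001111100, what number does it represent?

pattern = 1001111100 (MSB is 1 ⇒ negative)
Invert: 0110000011, add 1 → 0110000100 = 388, so the value is -388.
(Equivalently: 636 - 2^10 = 636 - 1024 = -388.)

-388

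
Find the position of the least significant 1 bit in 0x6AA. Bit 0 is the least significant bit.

1

0x6AA = 11010101010
Trailing zeros: 1, so the lowest set bit is bit 1 (value 2).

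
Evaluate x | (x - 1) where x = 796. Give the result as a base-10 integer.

x = 1100011100 = 796
x - 1 = 1100011011
OR    = 1100011111 = 799
(x | (x - 1) sets all bits below the lowest set bit.)

799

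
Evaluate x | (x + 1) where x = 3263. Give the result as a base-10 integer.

x = 110010111111 = 3263
x + 1 = 110011000000
OR    = 110011111111 = 3327
(x | (x + 1) sets the lowest cleared bit.)

3327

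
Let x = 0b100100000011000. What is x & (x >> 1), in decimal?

x = 100100000011000 = 18456
x>>1 = 010010000001100
AND  = 000000000001000 = 8
(x & (x >> 1) has a 1 wherever x has two consecutive 1 bits.)

8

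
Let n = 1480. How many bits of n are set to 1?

1480 = 10111001000
Count the 1s: 1 + 1 + 1 + 1 + 1 = 5

5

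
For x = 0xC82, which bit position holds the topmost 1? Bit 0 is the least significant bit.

11

0xC82 = 110010000010
The topmost 1 is at position 11 (since 2^11 = 2048 ≤ 3202 < 4096).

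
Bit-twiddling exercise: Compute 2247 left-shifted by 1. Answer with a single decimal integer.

2247 = 0100011000111
shift left by 1 → 1000110001110 = 4494
(equivalently, 2247 × 2^1 = 2247 × 2)

4494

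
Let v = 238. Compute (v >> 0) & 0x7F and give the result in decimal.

110

v = 0011101110
Shift right by 0: 0011101110
Mask low 7 bits: 1101110 = 110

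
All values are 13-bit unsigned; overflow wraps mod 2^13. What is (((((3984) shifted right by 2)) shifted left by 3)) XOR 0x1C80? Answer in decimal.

928

3984 = 0111110010000
→ shifted right by 2 → 0001111100100 = 996
→ shifted left by 3 (mod 2^13) → 1111100100000 = 7968
0x1C80 = 1110010000000
→ XOR → 0001110100000 = 928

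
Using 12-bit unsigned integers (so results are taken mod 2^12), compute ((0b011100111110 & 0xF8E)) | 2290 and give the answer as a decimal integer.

0b011100111110 = 011100111110
0xF8E = 111110001110
→ & → 011100001110 = 1806
2290 = 100011110010
→ | → 111111111110 = 4094

4094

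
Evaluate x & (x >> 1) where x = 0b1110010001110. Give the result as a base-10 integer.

x = 1110010001110 = 7310
x>>1 = 0111001000111
AND  = 0110000000110 = 3078
(x & (x >> 1) has a 1 wherever x has two consecutive 1 bits.)

3078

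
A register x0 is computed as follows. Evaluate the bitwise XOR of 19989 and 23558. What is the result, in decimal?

4627

19989 = 100111000010101
23558 = 101110000000110
XOR → 001001000010011 = 4627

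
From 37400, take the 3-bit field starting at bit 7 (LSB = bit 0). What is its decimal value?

v = 1001001000011000
Shift right by 7: 100100100
Mask low 3 bits: 100 = 4

4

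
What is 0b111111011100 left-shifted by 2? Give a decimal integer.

16240

x = 00111111011100
shift left by 2 → 11111101110000 = 16240
(equivalently, 4060 × 2^2 = 4060 × 4)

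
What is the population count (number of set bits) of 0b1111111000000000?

7

n = 1111111000000000
Count the 1s: 1 + 1 + 1 + 1 + 1 + 1 + 1 = 7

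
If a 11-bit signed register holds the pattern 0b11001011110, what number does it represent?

pattern = 11001011110 (MSB is 1 ⇒ negative)
Invert: 00110100001, add 1 → 00110100010 = 418, so the value is -418.
(Equivalently: 1630 - 2^11 = 1630 - 2048 = -418.)

-418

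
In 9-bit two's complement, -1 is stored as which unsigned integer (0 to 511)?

1 in 9 bits: 000000001
Invert: 111111110
Add 1:  111111111 = 511
(Check: 2^9 - 1 = 512 - 1 = 511.)

511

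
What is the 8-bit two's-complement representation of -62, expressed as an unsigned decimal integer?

62 in 8 bits: 00111110
Invert: 11000001
Add 1:  11000010 = 194
(Check: 2^8 - 62 = 256 - 62 = 194.)

194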